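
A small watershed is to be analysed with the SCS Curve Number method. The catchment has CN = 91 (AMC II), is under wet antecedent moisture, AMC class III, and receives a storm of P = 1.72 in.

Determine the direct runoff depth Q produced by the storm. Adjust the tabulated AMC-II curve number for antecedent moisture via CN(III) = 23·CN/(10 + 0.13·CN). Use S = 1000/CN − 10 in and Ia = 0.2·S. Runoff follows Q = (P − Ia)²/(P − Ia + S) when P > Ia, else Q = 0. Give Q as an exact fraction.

Q = 7310079001/5651047675 in ≈ 1.294 in

Adjust CN=91 to AMC III: 23·91/(10 + 0.13·91) → 2093 ÷ (2183/100) = 209300/2183 ≈ 95.877
Max retention: S = 1000/(209300/2183) − 10 = 900/2093 in (≈ 0.430 in)
Initial abstraction Ia = S/5 = (900/2093)/5 = 180/2093 ≈ 0.086 in
Excess rainfall: 1.720 − 0.086 = 1.634 in; P > Ia so Q > 0
Q = (85499/52325)²/((85499/52325) + 900/2093) = (7310079001/2737905625)/(107999/52325) = 7310079001/5651047675 in ≈ 1.294 in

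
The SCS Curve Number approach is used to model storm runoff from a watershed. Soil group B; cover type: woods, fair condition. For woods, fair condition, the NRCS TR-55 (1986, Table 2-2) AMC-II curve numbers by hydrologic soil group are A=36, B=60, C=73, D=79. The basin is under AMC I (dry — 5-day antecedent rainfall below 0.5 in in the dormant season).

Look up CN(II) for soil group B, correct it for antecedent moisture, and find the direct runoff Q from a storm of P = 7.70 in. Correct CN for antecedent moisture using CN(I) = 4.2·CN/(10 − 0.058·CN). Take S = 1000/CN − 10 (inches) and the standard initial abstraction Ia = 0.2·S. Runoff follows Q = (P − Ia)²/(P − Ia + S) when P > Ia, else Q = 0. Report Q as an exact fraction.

NRCS table: woods, fair condition, soil group B → CN(II) = 60
CN(I) from CN(II)=60: (4.2·60)/(10 − 0.058·60) = 6300/163 ≈ 38.650
Max retention: S = 1000/(6300/163) − 10 = 1000/63 in (≈ 15.873 in)
Ia = 0.2S: 0.2·15.873 = 3.175 in (exactly 200/63)
P − Ia = 7.700 − 3.175 = 2851/630 ≈ 4.525 in (> 0, runoff occurs)
Q = (2851/630)²/((2851/630) + 1000/63) = (8128201/396900)/(12851/630) = 8128201/8096130 in ≈ 1.004 in

Q = 8128201/8096130 in ≈ 1.004 in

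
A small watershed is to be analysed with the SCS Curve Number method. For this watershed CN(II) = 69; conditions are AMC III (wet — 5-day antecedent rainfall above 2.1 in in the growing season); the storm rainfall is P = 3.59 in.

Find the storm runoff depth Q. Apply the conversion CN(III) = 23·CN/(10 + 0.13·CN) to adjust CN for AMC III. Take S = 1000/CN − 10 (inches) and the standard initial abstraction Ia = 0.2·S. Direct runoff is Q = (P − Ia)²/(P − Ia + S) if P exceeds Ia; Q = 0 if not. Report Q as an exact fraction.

Q = 257792799289/129774227100 in ≈ 1.986 in

CN(III) from CN(II)=69: (23·69)/(10 + 0.13·69) = 158700/1897 ≈ 83.658
S = 1000/(158700/1897) − 10 = 3100/1587 in ≈ 1.953 in
Ia = 0.2S: 0.2·1.953 = 0.391 in (exactly 620/1587)
Since P=3.590 > Ia=0.391: effective rainfall P−Ia = 507733/158700 in
Q: (507733/158700)² ÷ (817733/158700) = 257792799289/129774227100 in (≈ 1.986 in)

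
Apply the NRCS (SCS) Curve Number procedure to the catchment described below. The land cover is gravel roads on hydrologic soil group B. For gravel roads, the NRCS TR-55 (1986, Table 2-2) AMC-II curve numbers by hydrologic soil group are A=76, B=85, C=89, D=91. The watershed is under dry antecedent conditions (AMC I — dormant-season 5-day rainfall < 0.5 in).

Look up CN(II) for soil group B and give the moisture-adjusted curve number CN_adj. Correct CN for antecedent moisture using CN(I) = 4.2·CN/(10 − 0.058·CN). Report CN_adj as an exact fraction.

CN_adj = 11900/169 ≈ 70.414

NRCS table: gravel roads, soil group B → CN(II) = 85
Adjust CN=85 to AMC I: 4.2·85/(10 − 0.058·85) → 357 ÷ (507/100) = 11900/169 ≈ 70.414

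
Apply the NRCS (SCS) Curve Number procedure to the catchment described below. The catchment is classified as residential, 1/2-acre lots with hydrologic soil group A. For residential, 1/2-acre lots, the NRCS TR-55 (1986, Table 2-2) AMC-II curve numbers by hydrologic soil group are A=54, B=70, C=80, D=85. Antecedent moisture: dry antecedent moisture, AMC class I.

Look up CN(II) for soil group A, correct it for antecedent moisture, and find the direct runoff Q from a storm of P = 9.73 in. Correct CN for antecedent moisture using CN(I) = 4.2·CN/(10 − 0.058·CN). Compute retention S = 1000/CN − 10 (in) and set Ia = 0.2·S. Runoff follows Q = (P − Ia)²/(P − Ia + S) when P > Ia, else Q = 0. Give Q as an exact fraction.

Q = 103485099481/83444879700 in ≈ 1.240 in

NRCS table: residential, 1/2-acre lots, soil group A → CN(II) = 54
CN(I) from CN(II)=54: (4.2·54)/(10 − 0.058·54) = 56700/1717 ≈ 33.023
Max retention: S = 1000/(56700/1717) − 10 = 11500/567 in (≈ 20.282 in)
Initial abstraction Ia = S/5 = (11500/567)/5 = 2300/567 ≈ 4.056 in
P − Ia = 9.730 − 4.056 = 321691/56700 ≈ 5.674 in (> 0, runoff occurs)
Runoff Q = (P−Ia)²/(P−Ia+S) = (5.674)²/(5.674+20.282) = 103485099481/83444879700 ≈ 1.240 in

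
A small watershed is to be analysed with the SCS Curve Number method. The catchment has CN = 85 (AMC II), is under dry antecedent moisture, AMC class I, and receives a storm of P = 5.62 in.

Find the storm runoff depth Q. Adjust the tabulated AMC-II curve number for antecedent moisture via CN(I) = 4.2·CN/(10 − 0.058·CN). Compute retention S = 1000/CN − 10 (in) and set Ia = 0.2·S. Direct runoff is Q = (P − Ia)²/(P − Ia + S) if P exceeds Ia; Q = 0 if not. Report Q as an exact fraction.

Dry (AMC I): CN(I) = 4.2·85/(10 − 0.058·85) = 357/(507/100) = 11900/169 ≈ 70.414
Max retention: S = 1000/(11900/169) − 10 = 500/119 in (≈ 4.202 in)
Ia = 0.2S: 0.2·4.202 = 0.840 in (exactly 100/119)
Since P=5.620 > Ia=0.840: effective rainfall P−Ia = 28439/5950 in
Q: (28439/5950)² ÷ (53439/5950) = 808776721/317962050 in (≈ 2.544 in)

Q = 808776721/317962050 in ≈ 2.544 in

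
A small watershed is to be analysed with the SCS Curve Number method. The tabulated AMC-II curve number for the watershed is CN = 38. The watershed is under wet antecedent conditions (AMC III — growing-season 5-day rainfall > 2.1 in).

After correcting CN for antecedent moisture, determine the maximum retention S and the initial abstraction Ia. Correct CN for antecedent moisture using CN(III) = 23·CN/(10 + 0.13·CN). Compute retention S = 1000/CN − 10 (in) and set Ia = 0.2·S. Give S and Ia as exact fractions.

S = 3100/437 in ≈ 7.094 in; Ia = 620/437 in ≈ 1.419 in

Adjust CN=38 to AMC III: 23·38/(10 + 0.13·38) → 874 ÷ (747/50) = 43700/747 ≈ 58.501
S = 1000/(43700/747) − 10 = 3100/437 in ≈ 7.094 in
Ia = 0.2·(3100/437) = 620/437 in ≈ 1.419 in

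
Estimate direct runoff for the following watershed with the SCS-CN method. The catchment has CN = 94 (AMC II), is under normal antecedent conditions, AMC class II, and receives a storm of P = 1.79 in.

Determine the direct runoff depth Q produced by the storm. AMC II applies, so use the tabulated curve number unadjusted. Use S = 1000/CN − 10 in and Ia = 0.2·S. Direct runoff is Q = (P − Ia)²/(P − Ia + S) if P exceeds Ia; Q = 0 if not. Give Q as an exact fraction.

Q = 61042969/50821100 in ≈ 1.201 in

Average conditions: CN = 94 (no AMC adjustment).
Retention S: 1000/CN − 10 with CN=94.000 → S = 30/47 ≈ 0.638 in
Initial abstraction Ia = S/5 = (30/47)/5 = 6/47 ≈ 0.128 in
Since P=1.790 > Ia=0.128: effective rainfall P−Ia = 7813/4700 in
Q = (7813/4700)²/((7813/4700) + 30/47) = (61042969/22090000)/(10813/4700) = 61042969/50821100 in ≈ 1.201 in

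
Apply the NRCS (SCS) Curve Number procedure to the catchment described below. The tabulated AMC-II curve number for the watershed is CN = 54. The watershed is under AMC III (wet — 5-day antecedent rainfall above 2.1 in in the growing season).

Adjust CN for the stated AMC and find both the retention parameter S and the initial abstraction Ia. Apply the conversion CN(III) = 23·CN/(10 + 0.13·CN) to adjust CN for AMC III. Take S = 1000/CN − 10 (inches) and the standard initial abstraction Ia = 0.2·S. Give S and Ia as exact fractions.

S = 100/27 in ≈ 3.704 in; Ia = 20/27 in ≈ 0.741 in

Wet (AMC III): CN(III) = 23·54/(10 + 0.13·54) = 1242/(851/50) = 2700/37 ≈ 72.973
Retention S: 1000/CN − 10 with CN=72.973 → S = 100/27 ≈ 3.704 in
Initial abstraction Ia = S/5 = (100/27)/5 = 20/27 ≈ 0.741 in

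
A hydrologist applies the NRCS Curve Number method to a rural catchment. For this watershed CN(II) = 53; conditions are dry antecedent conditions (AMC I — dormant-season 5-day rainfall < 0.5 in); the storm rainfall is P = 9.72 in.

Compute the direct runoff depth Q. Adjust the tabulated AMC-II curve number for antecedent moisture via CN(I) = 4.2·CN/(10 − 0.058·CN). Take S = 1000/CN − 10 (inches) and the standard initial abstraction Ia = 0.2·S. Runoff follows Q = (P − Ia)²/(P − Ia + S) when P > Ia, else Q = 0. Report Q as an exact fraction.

Q = 23396455681/20603271675 in ≈ 1.136 in

Dry (AMC I): CN(I) = 4.2·53/(10 − 0.058·53) = (1113/5)/(3463/500) = 111300/3463 ≈ 32.140
Retention S: 1000/CN − 10 with CN=32.140 → S = 23500/1113 ≈ 21.114 in
Ia = 0.2S: 0.2·21.114 = 4.223 in (exactly 4700/1113)
P − Ia = 9.720 − 4.223 = 152959/27825 ≈ 5.497 in (> 0, runoff occurs)
Q: (152959/27825)² ÷ (740459/27825) = 23396455681/20603271675 in (≈ 1.136 in)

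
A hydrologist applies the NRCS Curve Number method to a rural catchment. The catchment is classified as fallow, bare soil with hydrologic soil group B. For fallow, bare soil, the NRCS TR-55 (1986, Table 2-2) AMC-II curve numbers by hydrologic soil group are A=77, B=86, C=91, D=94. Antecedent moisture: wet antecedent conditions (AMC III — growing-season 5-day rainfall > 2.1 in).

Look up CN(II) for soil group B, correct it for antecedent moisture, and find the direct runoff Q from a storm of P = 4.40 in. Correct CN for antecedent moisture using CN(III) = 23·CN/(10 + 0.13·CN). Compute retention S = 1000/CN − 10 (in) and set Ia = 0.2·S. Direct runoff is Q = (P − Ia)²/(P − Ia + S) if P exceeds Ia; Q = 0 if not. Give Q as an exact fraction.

NRCS table: fallow, bare soil, soil group B → CN(II) = 86
CN(III) from CN(II)=86: (23·86)/(10 + 0.13·86) = 98900/1059 ≈ 93.390
Max retention: S = 1000/(98900/1059) − 10 = 700/989 in (≈ 0.708 in)
Ia = 0.2S: 0.2·0.708 = 0.142 in (exactly 140/989)
Since P=4.400 > Ia=0.142: effective rainfall P−Ia = 21058/4945 in
Q = (21058/4945)²/((21058/4945) + 700/989) = (443439364/24453025)/(24558/4945) = 221719682/60719655 in ≈ 3.652 in

Q = 221719682/60719655 in ≈ 3.652 in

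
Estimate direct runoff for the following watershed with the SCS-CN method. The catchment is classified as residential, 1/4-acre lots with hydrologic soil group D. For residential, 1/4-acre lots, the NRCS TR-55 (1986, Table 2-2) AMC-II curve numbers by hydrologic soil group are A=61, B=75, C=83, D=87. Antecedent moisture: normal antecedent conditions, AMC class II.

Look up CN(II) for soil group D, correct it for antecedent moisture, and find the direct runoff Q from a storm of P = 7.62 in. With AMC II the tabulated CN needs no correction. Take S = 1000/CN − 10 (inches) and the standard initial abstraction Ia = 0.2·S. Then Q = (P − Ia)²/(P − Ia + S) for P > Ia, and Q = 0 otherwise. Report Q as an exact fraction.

Q = 1014231409/166809450 in ≈ 6.080 in

NRCS table: residential, 1/4-acre lots, soil group D → CN(II) = 87
CN(II) = 87; AMC II needs no correction.
Retention S: 1000/CN − 10 with CN=87.000 → S = 130/87 ≈ 1.494 in
Initial abstraction Ia = S/5 = (130/87)/5 = 26/87 ≈ 0.299 in
Excess rainfall: 7.620 − 0.299 = 7.321 in; P > Ia so Q > 0
Q: (31847/4350)² ÷ (38347/4350) = 1014231409/166809450 in (≈ 6.080 in)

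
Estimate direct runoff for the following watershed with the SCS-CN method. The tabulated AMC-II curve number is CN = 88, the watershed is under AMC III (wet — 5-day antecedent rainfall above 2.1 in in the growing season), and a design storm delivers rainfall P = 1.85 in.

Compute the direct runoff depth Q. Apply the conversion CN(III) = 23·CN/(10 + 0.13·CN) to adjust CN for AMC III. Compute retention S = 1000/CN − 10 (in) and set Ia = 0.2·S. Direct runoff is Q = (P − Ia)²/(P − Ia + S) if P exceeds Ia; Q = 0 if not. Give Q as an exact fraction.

Q = 76755121/59510660 in ≈ 1.290 in

CN(III) from CN(II)=88: (23·88)/(10 + 0.13·88) = 6325/67 ≈ 94.403
S = 1000/(6325/67) − 10 = 150/253 in ≈ 0.593 in
Initial abstraction Ia = S/5 = (150/253)/5 = 30/253 ≈ 0.119 in
P − Ia = 1.850 − 0.119 = 8761/5060 ≈ 1.731 in (> 0, runoff occurs)
Q = (8761/5060)²/((8761/5060) + 150/253) = (76755121/25603600)/(11761/5060) = 76755121/59510660 in ≈ 1.290 in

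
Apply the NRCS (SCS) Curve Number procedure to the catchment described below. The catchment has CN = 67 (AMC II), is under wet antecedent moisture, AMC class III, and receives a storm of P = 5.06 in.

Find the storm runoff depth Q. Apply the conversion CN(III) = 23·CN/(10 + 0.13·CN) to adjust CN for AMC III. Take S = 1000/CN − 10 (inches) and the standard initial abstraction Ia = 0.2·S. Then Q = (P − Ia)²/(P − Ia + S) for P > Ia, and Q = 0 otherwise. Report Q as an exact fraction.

Q = 1052548249/332316650 in ≈ 3.167 in

CN(III) from CN(II)=67: (23·67)/(10 + 0.13·67) = 154100/1871 ≈ 82.362
S = 1000/(154100/1871) − 10 = 3300/1541 in ≈ 2.141 in
Ia = 0.2·(3300/1541) = 660/1541 in ≈ 0.428 in
Since P=5.060 > Ia=0.428: effective rainfall P−Ia = 356873/77050 in
Q = (356873/77050)²/((356873/77050) + 3300/1541) = (127358338129/5936702500)/(521873/77050) = 1052548249/332316650 in ≈ 3.167 in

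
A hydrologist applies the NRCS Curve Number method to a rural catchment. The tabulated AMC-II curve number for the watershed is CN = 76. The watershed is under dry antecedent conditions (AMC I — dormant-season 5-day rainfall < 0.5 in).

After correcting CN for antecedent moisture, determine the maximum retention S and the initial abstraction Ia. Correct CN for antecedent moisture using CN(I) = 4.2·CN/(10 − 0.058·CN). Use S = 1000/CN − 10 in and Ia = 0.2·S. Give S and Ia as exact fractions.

Adjust CN=76 to AMC I: 4.2·76/(10 − 0.058·76) → (1596/5) ÷ (699/125) = 13300/233 ≈ 57.082
Max retention: S = 1000/(13300/233) − 10 = 1000/133 in (≈ 7.519 in)
Ia = 0.2·(1000/133) = 200/133 in ≈ 1.504 in

S = 1000/133 in ≈ 7.519 in; Ia = 200/133 in ≈ 1.504 in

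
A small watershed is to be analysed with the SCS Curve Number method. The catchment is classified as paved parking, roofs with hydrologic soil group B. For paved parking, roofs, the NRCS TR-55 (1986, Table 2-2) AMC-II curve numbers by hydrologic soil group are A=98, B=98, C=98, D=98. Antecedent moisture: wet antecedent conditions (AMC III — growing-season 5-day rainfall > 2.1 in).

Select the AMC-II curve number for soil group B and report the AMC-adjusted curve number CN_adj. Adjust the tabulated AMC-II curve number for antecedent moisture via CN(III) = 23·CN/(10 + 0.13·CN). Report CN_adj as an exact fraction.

NRCS table: paved parking, roofs, soil group B → CN(II) = 98
Wet (AMC III): CN(III) = 23·98/(10 + 0.13·98) = 2254/(1137/50) = 112700/1137 ≈ 99.120

CN_adj = 112700/1137 ≈ 99.120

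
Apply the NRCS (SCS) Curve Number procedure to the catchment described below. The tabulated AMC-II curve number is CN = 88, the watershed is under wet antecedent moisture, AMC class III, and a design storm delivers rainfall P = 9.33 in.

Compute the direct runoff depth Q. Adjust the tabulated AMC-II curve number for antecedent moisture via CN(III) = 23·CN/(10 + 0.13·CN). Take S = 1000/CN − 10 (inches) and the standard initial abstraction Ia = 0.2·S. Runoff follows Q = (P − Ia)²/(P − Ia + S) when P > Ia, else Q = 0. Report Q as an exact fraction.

Adjust CN=88 to AMC III: 23·88/(10 + 0.13·88) → 2024 ÷ (536/25) = 6325/67 ≈ 94.403
S = 1000/(6325/67) − 10 = 150/253 in ≈ 0.593 in
Ia = 0.2S: 0.2·0.593 = 0.119 in (exactly 30/253)
P − Ia = 9.330 − 0.119 = 233049/25300 ≈ 9.211 in (> 0, runoff occurs)
Q = (233049/25300)²/((233049/25300) + 150/253) = (54311836401/640090000)/(248049/25300) = 6034648489/697293300 in ≈ 8.654 in

Q = 6034648489/697293300 in ≈ 8.654 in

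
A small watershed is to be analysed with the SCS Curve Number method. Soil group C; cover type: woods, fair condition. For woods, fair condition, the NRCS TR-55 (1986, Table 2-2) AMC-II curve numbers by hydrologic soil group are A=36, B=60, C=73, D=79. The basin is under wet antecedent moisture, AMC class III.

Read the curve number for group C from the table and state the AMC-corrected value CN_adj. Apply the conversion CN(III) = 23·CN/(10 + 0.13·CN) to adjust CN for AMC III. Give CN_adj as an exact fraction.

CN_adj = 167900/1949 ≈ 86.147

NRCS table: woods, fair condition, soil group C → CN(II) = 73
Wet (AMC III): CN(III) = 23·73/(10 + 0.13·73) = 1679/(1949/100) = 167900/1949 ≈ 86.147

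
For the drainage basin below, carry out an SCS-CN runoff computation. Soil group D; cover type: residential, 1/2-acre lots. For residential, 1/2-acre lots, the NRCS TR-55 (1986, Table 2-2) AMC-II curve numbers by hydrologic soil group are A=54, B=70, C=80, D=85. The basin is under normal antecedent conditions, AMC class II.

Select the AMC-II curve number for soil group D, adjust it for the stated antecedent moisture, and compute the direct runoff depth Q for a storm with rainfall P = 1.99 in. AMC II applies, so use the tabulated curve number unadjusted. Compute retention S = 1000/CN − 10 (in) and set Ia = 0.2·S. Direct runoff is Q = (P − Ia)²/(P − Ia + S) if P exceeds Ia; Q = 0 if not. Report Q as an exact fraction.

Q = 7745089/9831100 in ≈ 0.788 in

NRCS table: residential, 1/2-acre lots, soil group D → CN(II) = 85
Average conditions: CN = 85 (no AMC adjustment).
Max retention: S = 1000/85 − 10 = 30/17 in (≈ 1.765 in)
Ia = 0.2·(30/17) = 6/17 in ≈ 0.353 in
Since P=1.990 > Ia=0.353: effective rainfall P−Ia = 2783/1700 in
Runoff Q = (P−Ia)²/(P−Ia+S) = (1.637)²/(1.637+1.765) = 7745089/9831100 ≈ 0.788 in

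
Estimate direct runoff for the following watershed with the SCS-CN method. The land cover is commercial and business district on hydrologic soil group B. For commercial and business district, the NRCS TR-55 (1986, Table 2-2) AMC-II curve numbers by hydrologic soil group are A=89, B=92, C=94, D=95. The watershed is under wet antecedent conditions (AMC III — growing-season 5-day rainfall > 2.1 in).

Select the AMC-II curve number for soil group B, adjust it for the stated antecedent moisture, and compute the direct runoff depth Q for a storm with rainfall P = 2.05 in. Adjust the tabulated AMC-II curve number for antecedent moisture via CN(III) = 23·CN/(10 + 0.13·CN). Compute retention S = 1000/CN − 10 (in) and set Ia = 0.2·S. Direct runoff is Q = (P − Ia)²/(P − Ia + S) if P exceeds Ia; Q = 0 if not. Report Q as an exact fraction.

Q = 436350321/263325620 in ≈ 1.657 in

NRCS table: commercial and business district, soil group B → CN(II) = 92
Wet (AMC III): CN(III) = 23·92/(10 + 0.13·92) = 2116/(549/25) = 52900/549 ≈ 96.357
Max retention: S = 1000/(52900/549) − 10 = 200/529 in (≈ 0.378 in)
Ia = 0.2S: 0.2·0.378 = 0.076 in (exactly 40/529)
Excess rainfall: 2.050 − 0.076 = 1.974 in; P > Ia so Q > 0
Q: (20889/10580)² ÷ (24889/10580) = 436350321/263325620 in (≈ 1.657 in)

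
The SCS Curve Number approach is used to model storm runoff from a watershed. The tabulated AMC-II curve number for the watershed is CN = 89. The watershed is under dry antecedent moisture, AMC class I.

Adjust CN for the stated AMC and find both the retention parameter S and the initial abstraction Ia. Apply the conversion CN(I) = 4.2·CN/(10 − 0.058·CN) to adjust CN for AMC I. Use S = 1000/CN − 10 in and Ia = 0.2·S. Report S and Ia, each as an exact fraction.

S = 5500/1869 in ≈ 2.943 in; Ia = 1100/1869 in ≈ 0.589 in

Adjust CN=89 to AMC I: 4.2·89/(10 − 0.058·89) → (1869/5) ÷ (2419/500) = 186900/2419 ≈ 77.263
Retention S: 1000/CN − 10 with CN=77.263 → S = 5500/1869 ≈ 2.943 in
Ia = 0.2·(5500/1869) = 1100/1869 in ≈ 0.589 in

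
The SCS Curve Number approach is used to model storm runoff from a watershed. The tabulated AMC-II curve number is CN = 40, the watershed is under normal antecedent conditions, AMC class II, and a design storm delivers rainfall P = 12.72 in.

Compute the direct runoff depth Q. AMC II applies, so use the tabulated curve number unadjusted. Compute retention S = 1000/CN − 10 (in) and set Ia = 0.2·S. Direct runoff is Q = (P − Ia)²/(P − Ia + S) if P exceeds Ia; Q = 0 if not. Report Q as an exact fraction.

CN(II) = 40; AMC II needs no correction.
Max retention: S = 1000/40 − 10 = 15 in (≈ 15.000 in)
Ia = 0.2S: 0.2·15.000 = 3.000 in (exactly 3)
Excess rainfall: 12.720 − 3.000 = 9.720 in; P > Ia so Q > 0
Q: (243/25)² ÷ (618/25) = 19683/5150 in (≈ 3.822 in)

Q = 19683/5150 in ≈ 3.822 in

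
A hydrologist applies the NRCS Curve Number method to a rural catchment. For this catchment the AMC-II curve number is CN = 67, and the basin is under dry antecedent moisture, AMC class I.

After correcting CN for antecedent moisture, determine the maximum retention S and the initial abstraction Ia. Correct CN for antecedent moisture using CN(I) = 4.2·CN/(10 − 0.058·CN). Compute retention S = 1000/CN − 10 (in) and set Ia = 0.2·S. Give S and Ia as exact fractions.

S = 5500/469 in ≈ 11.727 in; Ia = 1100/469 in ≈ 2.345 in

Adjust CN=67 to AMC I: 4.2·67/(10 − 0.058·67) → (1407/5) ÷ (3057/500) = 46900/1019 ≈ 46.026
Retention S: 1000/CN − 10 with CN=46.026 → S = 5500/469 ≈ 11.727 in
Ia = 0.2S: 0.2·11.727 = 2.345 in (exactly 1100/469)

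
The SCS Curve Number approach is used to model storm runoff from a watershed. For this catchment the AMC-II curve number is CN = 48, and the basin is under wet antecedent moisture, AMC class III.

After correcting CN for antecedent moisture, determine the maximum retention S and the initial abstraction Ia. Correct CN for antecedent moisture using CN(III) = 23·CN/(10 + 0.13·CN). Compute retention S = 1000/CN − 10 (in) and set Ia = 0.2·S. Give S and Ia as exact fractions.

S = 325/69 in ≈ 4.710 in; Ia = 65/69 in ≈ 0.942 in

CN(III) from CN(II)=48: (23·48)/(10 + 0.13·48) = 13800/203 ≈ 67.980
Max retention: S = 1000/(13800/203) − 10 = 325/69 in (≈ 4.710 in)
Ia = 0.2·(325/69) = 65/69 in ≈ 0.942 in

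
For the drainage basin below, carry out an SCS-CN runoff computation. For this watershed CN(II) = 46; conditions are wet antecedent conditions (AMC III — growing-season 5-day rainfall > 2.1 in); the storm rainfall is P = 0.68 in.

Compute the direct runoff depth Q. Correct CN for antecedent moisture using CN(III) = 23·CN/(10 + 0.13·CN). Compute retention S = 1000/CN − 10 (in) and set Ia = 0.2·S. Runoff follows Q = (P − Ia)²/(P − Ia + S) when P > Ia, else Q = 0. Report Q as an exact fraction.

Q = 0 in ≈ 0.000 in

CN(III) from CN(II)=46: (23·46)/(10 + 0.13·46) = 52900/799 ≈ 66.208
Retention S: 1000/CN − 10 with CN=66.208 → S = 2700/529 ≈ 5.104 in
Ia = 0.2S: 0.2·5.104 = 1.021 in (exactly 540/529)
P = 0.680 ≤ Ia = 1.021 in: entire storm abstracted, Q = 0.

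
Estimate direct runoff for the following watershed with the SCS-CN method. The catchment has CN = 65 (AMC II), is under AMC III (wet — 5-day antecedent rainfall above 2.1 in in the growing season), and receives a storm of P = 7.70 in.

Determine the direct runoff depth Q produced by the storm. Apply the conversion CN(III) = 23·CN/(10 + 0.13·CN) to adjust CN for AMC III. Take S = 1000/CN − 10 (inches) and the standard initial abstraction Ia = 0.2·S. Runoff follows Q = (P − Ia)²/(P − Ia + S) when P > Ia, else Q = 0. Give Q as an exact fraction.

Q = 66793447/12226110 in ≈ 5.463 in

Wet (AMC III): CN(III) = 23·65/(10 + 0.13·65) = 1495/(369/20) = 29900/369 ≈ 81.030
S = 1000/(29900/369) − 10 = 700/299 in ≈ 2.341 in
Ia = 0.2·(700/299) = 140/299 in ≈ 0.468 in
Since P=7.700 > Ia=0.468: effective rainfall P−Ia = 21623/2990 in
Q: (21623/2990)² ÷ (28623/2990) = 66793447/12226110 in (≈ 5.463 in)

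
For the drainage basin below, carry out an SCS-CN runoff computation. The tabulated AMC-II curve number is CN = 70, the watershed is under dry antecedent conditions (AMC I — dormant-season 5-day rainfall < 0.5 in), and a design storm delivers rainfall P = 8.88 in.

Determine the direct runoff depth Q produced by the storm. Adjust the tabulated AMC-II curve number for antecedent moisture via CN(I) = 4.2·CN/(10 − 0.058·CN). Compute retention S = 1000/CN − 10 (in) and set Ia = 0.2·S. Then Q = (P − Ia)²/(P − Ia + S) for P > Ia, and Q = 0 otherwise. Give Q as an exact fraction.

CN(I) from CN(II)=70: (4.2·70)/(10 − 0.058·70) = 4900/99 ≈ 49.495
Retention S: 1000/CN − 10 with CN=49.495 → S = 500/49 ≈ 10.204 in
Ia = 0.2·(500/49) = 100/49 in ≈ 2.041 in
Since P=8.880 > Ia=2.041: effective rainfall P−Ia = 8378/1225 in
Q = (8378/1225)²/((8378/1225) + 500/49) = (70190884/1500625)/(20878/1225) = 35095442/12787775 in ≈ 2.744 in

Q = 35095442/12787775 in ≈ 2.744 in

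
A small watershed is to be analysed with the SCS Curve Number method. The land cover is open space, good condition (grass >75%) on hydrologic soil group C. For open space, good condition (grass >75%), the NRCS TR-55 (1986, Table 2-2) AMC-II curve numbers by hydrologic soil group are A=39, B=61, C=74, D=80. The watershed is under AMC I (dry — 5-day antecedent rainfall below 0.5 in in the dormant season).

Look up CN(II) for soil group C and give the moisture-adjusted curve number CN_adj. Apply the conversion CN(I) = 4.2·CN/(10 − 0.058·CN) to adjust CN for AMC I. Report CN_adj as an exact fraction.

NRCS table: open space, good condition (grass >75%), soil group C → CN(II) = 74
Dry (AMC I): CN(I) = 4.2·74/(10 − 0.058·74) = (1554/5)/(1427/250) = 77700/1427 ≈ 54.450

CN_adj = 77700/1427 ≈ 54.450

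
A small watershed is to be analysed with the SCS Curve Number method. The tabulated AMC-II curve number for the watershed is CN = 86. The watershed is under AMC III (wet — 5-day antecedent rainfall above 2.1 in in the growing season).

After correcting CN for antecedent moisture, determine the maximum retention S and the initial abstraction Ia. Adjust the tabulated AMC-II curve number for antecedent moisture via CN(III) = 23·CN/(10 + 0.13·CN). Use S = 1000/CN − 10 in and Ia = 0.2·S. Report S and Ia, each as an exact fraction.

Wet (AMC III): CN(III) = 23·86/(10 + 0.13·86) = 1978/(1059/50) = 98900/1059 ≈ 93.390
S = 1000/(98900/1059) − 10 = 700/989 in ≈ 0.708 in
Initial abstraction Ia = S/5 = (700/989)/5 = 140/989 ≈ 0.142 in

S = 700/989 in ≈ 0.708 in; Ia = 140/989 in ≈ 0.142 in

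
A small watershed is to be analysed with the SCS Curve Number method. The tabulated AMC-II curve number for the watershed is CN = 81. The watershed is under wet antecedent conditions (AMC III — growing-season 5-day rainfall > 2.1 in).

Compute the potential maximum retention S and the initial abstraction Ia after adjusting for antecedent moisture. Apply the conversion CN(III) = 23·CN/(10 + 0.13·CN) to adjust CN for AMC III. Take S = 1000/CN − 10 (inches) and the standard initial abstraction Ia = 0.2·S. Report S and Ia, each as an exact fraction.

CN(III) from CN(II)=81: (23·81)/(10 + 0.13·81) = 186300/2053 ≈ 90.745
Max retention: S = 1000/(186300/2053) − 10 = 1900/1863 in (≈ 1.020 in)
Ia = 0.2·(1900/1863) = 380/1863 in ≈ 0.204 in

S = 1900/1863 in ≈ 1.020 in; Ia = 380/1863 in ≈ 0.204 in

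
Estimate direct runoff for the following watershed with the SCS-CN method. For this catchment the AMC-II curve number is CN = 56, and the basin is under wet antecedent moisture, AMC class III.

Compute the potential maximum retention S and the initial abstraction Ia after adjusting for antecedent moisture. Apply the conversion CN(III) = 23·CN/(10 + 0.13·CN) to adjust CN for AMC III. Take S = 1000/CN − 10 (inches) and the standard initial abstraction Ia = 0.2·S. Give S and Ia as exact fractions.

S = 550/161 in ≈ 3.416 in; Ia = 110/161 in ≈ 0.683 in

CN(III) from CN(II)=56: (23·56)/(10 + 0.13·56) = 4025/54 ≈ 74.537
Max retention: S = 1000/(4025/54) − 10 = 550/161 in (≈ 3.416 in)
Ia = 0.2S: 0.2·3.416 = 0.683 in (exactly 110/161)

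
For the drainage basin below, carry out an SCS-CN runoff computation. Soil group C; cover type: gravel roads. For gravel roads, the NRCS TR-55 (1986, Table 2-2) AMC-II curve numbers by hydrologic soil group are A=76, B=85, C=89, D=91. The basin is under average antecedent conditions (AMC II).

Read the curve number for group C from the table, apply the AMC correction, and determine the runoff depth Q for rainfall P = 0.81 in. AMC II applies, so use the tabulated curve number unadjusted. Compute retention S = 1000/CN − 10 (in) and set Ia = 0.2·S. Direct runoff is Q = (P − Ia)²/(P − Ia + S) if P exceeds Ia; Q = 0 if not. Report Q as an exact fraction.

Q = 25090081/142480100 in ≈ 0.176 in

NRCS table: gravel roads, soil group C → CN(II) = 89
AMC II — tabulated CN = 89 applies directly.
S = 1000/89 − 10 = 110/89 in ≈ 1.236 in
Initial abstraction Ia = S/5 = (110/89)/5 = 22/89 ≈ 0.247 in
Since P=0.810 > Ia=0.247: effective rainfall P−Ia = 5009/8900 in
Runoff Q = (P−Ia)²/(P−Ia+S) = (0.563)²/(0.563+1.236) = 25090081/142480100 ≈ 0.176 in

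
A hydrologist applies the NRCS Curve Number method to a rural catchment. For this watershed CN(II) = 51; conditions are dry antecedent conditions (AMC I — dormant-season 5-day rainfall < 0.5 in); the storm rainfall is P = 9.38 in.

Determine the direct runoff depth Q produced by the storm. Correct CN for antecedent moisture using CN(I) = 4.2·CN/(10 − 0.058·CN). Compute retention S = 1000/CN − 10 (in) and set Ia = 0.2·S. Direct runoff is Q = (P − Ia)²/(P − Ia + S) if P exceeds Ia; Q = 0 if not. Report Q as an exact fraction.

Q = 193011007/231420150 in ≈ 0.834 in

Adjust CN=51 to AMC I: 4.2·51/(10 − 0.058·51) → (1071/5) ÷ (3521/500) = 15300/503 ≈ 30.417
Retention S: 1000/CN − 10 with CN=30.417 → S = 3500/153 ≈ 22.876 in
Ia = 0.2S: 0.2·22.876 = 4.575 in (exactly 700/153)
Since P=9.380 > Ia=4.575: effective rainfall P−Ia = 36757/7650 in
Q: (36757/7650)² ÷ (211757/7650) = 193011007/231420150 in (≈ 0.834 in)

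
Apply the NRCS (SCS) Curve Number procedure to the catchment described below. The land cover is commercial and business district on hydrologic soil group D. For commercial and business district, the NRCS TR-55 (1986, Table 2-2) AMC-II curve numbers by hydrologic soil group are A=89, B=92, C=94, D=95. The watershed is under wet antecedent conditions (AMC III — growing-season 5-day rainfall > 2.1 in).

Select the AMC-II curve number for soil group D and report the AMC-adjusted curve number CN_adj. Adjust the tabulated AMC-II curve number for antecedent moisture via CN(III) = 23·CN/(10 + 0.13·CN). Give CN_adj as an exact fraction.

NRCS table: commercial and business district, soil group D → CN(II) = 95
CN(III) from CN(II)=95: (23·95)/(10 + 0.13·95) = 43700/447 ≈ 97.763

CN_adj = 43700/447 ≈ 97.763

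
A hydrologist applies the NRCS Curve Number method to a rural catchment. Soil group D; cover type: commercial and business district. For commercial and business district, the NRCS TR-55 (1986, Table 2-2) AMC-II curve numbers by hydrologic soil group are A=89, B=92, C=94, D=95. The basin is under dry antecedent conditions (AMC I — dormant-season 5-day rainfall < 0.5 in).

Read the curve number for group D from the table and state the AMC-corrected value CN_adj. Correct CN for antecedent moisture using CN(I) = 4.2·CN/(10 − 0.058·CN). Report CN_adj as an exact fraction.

NRCS table: commercial and business district, soil group D → CN(II) = 95
CN(I) from CN(II)=95: (4.2·95)/(10 − 0.058·95) = 39900/449 ≈ 88.864

CN_adj = 39900/449 ≈ 88.864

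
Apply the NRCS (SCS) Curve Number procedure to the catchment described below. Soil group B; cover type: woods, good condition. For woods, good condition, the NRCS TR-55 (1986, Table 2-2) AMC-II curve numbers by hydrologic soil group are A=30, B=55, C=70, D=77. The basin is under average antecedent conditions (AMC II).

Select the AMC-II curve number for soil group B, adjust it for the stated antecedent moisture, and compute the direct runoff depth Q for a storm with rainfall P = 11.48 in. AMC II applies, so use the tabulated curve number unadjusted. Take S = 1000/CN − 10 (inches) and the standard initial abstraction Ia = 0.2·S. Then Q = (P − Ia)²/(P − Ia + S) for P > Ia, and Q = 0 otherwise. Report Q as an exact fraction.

Q = 7327849/1363175 in ≈ 5.376 in

NRCS table: woods, good condition, soil group B → CN(II) = 55
AMC II — tabulated CN = 55 applies directly.
Retention S: 1000/CN − 10 with CN=55.000 → S = 90/11 ≈ 8.182 in
Initial abstraction Ia = S/5 = (90/11)/5 = 18/11 ≈ 1.636 in
P − Ia = 11.480 − 1.636 = 2707/275 ≈ 9.844 in (> 0, runoff occurs)
Runoff Q = (P−Ia)²/(P−Ia+S) = (9.844)²/(9.844+8.182) = 7327849/1363175 ≈ 5.376 in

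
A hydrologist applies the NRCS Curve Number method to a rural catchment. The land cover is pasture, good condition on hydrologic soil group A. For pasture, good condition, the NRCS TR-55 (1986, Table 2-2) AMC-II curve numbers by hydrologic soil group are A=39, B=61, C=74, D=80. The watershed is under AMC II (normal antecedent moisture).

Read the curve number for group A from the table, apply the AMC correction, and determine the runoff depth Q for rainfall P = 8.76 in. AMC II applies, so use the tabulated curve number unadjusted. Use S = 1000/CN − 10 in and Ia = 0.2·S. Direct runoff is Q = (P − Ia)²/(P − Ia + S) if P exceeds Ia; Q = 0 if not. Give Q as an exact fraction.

Q = 30151081/20222475 in ≈ 1.491 in

NRCS table: pasture, good condition, soil group A → CN(II) = 39
Average conditions: CN = 39 (no AMC adjustment).
Retention S: 1000/CN − 10 with CN=39.000 → S = 610/39 ≈ 15.641 in
Initial abstraction Ia = S/5 = (610/39)/5 = 122/39 ≈ 3.128 in
Since P=8.760 > Ia=3.128: effective rainfall P−Ia = 5491/975 in
Q = (5491/975)²/((5491/975) + 610/39) = (30151081/950625)/(20741/975) = 30151081/20222475 in ≈ 1.491 in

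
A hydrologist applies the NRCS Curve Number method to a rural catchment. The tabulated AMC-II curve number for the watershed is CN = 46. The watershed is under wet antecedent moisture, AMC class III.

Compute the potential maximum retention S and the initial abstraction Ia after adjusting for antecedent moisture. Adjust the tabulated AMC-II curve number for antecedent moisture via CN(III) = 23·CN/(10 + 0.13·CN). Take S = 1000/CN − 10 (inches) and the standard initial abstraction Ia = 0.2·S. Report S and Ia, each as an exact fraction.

S = 2700/529 in ≈ 5.104 in; Ia = 540/529 in ≈ 1.021 in

Wet (AMC III): CN(III) = 23·46/(10 + 0.13·46) = 1058/(799/50) = 52900/799 ≈ 66.208
Max retention: S = 1000/(52900/799) − 10 = 2700/529 in (≈ 5.104 in)
Ia = 0.2S: 0.2·5.104 = 1.021 in (exactly 540/529)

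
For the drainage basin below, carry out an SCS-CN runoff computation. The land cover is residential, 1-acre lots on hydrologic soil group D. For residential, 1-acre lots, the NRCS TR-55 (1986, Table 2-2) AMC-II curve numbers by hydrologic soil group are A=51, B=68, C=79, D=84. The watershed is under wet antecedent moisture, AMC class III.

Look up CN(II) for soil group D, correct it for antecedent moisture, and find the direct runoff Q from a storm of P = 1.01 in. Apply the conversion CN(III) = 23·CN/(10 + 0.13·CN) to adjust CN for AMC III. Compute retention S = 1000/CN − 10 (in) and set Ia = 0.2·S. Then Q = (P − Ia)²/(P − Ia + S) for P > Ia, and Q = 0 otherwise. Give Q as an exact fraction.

Q = 1663253089/3901818900 in ≈ 0.426 in

NRCS table: residential, 1-acre lots, soil group D → CN(II) = 84
CN(III) from CN(II)=84: (23·84)/(10 + 0.13·84) = 48300/523 ≈ 92.352
Retention S: 1000/CN − 10 with CN=92.352 → S = 400/483 ≈ 0.828 in
Ia = 0.2S: 0.2·0.828 = 0.166 in (exactly 80/483)
Excess rainfall: 1.010 − 0.166 = 0.844 in; P > Ia so Q > 0
Runoff Q = (P−Ia)²/(P−Ia+S) = (0.844)²/(0.844+0.828) = 1663253089/3901818900 ≈ 0.426 in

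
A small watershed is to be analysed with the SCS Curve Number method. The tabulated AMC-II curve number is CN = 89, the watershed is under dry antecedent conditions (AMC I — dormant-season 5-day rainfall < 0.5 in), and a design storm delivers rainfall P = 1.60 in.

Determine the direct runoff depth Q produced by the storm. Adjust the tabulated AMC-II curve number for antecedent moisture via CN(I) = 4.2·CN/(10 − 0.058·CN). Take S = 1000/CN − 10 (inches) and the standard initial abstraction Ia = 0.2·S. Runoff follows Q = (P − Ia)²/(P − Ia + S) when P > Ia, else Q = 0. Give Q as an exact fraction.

Adjust CN=89 to AMC I: 4.2·89/(10 − 0.058·89) → (1869/5) ÷ (2419/500) = 186900/2419 ≈ 77.263
S = 1000/(186900/2419) − 10 = 5500/1869 in ≈ 2.943 in
Ia = 0.2S: 0.2·2.943 = 0.589 in (exactly 1100/1869)
Since P=1.600 > Ia=0.589: effective rainfall P−Ia = 9452/9345 in
Q = (9452/9345)²/((9452/9345) + 5500/1869) = (89340304/87329025)/(36952/9345) = 11167538/43164555 in ≈ 0.259 in

Q = 11167538/43164555 in ≈ 0.259 in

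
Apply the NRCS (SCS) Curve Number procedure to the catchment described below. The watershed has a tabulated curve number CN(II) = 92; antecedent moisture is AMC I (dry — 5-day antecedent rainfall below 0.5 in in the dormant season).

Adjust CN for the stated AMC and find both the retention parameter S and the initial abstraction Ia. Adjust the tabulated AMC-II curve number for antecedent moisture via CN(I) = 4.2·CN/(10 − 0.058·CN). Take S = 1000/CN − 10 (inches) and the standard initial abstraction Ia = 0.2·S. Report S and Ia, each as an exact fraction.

S = 1000/483 in ≈ 2.070 in; Ia = 200/483 in ≈ 0.414 in

CN(I) from CN(II)=92: (4.2·92)/(10 − 0.058·92) = 48300/583 ≈ 82.847
Max retention: S = 1000/(48300/583) − 10 = 1000/483 in (≈ 2.070 in)
Ia = 0.2S: 0.2·2.070 = 0.414 in (exactly 200/483)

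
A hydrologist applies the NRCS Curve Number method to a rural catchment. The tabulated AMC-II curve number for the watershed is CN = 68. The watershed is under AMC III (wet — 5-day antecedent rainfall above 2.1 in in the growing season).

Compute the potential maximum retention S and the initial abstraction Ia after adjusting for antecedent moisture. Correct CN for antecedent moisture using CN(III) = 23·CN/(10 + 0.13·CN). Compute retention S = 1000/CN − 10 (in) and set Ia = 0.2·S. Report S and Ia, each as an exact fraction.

Adjust CN=68 to AMC III: 23·68/(10 + 0.13·68) → 1564 ÷ (471/25) = 39100/471 ≈ 83.015
Max retention: S = 1000/(39100/471) − 10 = 800/391 in (≈ 2.046 in)
Ia = 0.2S: 0.2·2.046 = 0.409 in (exactly 160/391)

S = 800/391 in ≈ 2.046 in; Ia = 160/391 in ≈ 0.409 in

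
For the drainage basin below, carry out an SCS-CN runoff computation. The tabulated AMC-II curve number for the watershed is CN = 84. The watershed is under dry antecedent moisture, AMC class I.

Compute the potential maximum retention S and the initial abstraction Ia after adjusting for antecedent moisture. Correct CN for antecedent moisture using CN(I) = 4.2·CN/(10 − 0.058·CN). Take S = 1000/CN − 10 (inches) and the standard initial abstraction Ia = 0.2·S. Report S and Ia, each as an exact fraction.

S = 2000/441 in ≈ 4.535 in; Ia = 400/441 in ≈ 0.907 in

Adjust CN=84 to AMC I: 4.2·84/(10 − 0.058·84) → (1764/5) ÷ (641/125) = 44100/641 ≈ 68.799
Max retention: S = 1000/(44100/641) − 10 = 2000/441 in (≈ 4.535 in)
Ia = 0.2·(2000/441) = 400/441 in ≈ 0.907 in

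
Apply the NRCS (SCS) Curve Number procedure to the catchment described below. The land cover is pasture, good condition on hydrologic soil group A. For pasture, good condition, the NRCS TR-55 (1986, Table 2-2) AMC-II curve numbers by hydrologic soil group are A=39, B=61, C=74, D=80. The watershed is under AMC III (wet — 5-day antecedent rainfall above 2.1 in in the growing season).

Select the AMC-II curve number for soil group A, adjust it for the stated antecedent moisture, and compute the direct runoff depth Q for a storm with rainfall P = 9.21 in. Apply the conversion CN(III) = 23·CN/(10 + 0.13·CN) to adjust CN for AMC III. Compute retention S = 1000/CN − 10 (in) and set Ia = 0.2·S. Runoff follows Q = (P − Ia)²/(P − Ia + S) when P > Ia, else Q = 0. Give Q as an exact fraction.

NRCS table: pasture, good condition, soil group A → CN(II) = 39
CN(III) from CN(II)=39: (23·39)/(10 + 0.13·39) = 89700/1507 ≈ 59.522
Max retention: S = 1000/(89700/1507) − 10 = 6100/897 in (≈ 6.800 in)
Initial abstraction Ia = S/5 = (6100/897)/5 = 1220/897 ≈ 1.360 in
Excess rainfall: 9.210 − 1.360 = 7.850 in; P > Ia so Q > 0
Q = (704137/89700)²/((704137/89700) + 6100/897) = (495808914769/8046090000)/(1314137/89700) = 495808914769/117878088900 in ≈ 4.206 in

Q = 495808914769/117878088900 in ≈ 4.206 in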